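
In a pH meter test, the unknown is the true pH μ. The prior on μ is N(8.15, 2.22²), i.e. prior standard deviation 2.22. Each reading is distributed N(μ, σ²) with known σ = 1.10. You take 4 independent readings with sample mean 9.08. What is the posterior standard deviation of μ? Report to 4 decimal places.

0.5339

For Normal data with known variance σ², a Normal(μ₀, σ₀²) prior on μ is conjugate. Posterior precision = 1/σ₀² + n/σ²; posterior mean is the precision-weighted average of μ₀ and x̄.
σ₀² = 2.22² = 4.9284, σ² = 1.10² = 1.21; σ² + n·σ₀² = 1.21 + 4·4.9284 = 20.9236.
Posterior precision = 1/σ₀² + n/σ² = 1/4.9284 + 4/1.21 = (σ² + n·σ₀²)/(σ₀²σ²) = 20.9236/(4.9284·1.21); posterior variance σₙ² = σ₀²σ²/(σ² + n·σ₀²) = 4.9284·1.21/20.9236 = 0.285007.
Posterior SD = √σₙ² = √(4.9284·1.21/20.9236) = 0.5339.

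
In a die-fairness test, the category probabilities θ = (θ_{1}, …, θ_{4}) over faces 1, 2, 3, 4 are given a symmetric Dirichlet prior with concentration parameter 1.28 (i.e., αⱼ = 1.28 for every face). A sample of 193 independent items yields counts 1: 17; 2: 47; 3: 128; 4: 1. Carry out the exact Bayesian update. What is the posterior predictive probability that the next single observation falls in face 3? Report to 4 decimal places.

0.6525

The Dirichlet prior is conjugate to the Multinomial likelihood: each posterior αⱼ = prior αⱼ + observed count nⱼ.
Posterior concentration: (18.28, 48.28, 129.28, 2.28), total = 198.12.
P(next = 3 | data) = α_{3}/Σα = 0.6525.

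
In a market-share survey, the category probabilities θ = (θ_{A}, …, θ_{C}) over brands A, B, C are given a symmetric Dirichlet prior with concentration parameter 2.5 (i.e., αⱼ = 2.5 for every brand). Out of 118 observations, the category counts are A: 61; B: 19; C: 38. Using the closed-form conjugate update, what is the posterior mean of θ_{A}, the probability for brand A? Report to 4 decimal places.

The Dirichlet prior is conjugate to the Multinomial likelihood: each posterior αⱼ = prior αⱼ + observed count nⱼ.
Posterior concentration: (63.5, 21.5, 40.5), total = 125.5.
E[θ_{A}|data] = α_{A}/Σα = 63.5/125.5 = 0.5060.

0.5060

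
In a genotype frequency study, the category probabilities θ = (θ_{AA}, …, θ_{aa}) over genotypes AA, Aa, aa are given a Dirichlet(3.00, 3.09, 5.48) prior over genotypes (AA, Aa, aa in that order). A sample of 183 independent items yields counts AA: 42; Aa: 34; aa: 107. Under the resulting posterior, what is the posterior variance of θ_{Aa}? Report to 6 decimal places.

0.000789

The Dirichlet prior is conjugate to the Multinomial likelihood: each posterior αⱼ = prior αⱼ + observed count nⱼ.
Posterior concentration: (45.00, 37.09, 112.48), total = 194.57.
Var[θ_j] = α_j(Σα−α_j)/((Σα)²(Σα+1)) = 37.09·157.48/(194.57²·195.57) = 0.000789.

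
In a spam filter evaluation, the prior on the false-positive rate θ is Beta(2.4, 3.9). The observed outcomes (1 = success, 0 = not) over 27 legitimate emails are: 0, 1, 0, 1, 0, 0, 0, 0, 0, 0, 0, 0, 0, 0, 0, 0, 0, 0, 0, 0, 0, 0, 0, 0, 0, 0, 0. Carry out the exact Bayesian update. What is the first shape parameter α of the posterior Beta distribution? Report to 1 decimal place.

The Beta prior is conjugate to a Binomial/Bernoulli likelihood; the update adds successes to α and failures to β.
Posterior: Beta(α+k, β+n−k) = Beta(2.4+2, 3.9+25) = Beta(4.4, 28.9).
Posterior α = 4.4.

4.4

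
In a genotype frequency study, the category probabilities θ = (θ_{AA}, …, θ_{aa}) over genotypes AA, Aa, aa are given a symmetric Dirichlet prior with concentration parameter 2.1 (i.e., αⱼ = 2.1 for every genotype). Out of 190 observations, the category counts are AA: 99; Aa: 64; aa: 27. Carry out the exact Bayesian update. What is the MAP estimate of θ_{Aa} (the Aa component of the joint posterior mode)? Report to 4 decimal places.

The Dirichlet prior is conjugate to the Multinomial likelihood: each posterior αⱼ = prior αⱼ + observed count nⱼ.
Posterior concentration: (101.1, 66.1, 29.1), total = 196.3.
Joint mode component: (α_{Aa}−1)/(Σα−K) = 65.1/193.3 = 0.3368.

0.3368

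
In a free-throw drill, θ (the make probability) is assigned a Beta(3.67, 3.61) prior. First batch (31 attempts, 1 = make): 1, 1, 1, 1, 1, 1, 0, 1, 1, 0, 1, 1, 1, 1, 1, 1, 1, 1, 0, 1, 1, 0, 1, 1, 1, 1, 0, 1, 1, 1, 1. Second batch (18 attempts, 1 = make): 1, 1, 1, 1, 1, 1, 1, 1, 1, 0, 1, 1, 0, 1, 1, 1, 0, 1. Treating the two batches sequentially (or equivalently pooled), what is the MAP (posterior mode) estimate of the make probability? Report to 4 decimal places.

0.8045

The Beta prior is conjugate to a Binomial/Bernoulli likelihood; the update adds successes to α and failures to β.
After batch 1: Beta(3.67+26, 3.61+5) = Beta(29.67, 8.61).
After batch 2: Beta(29.67+15, 8.61+3) = Beta(44.67, 11.61).
Mode of Beta(a,b) for a,b>1 is (a−1)/(a+b−2) = 43.67/54.28 = 0.8045.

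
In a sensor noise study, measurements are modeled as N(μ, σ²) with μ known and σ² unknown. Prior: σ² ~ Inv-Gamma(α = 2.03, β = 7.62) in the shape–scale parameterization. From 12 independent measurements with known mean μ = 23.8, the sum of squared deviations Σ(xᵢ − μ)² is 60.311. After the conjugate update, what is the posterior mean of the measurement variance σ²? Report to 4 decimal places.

With known mean μ and an Inverse-Gamma(α, β) prior on σ², the Normal likelihood is conjugate: posterior is Inv-Gamma(α + n/2, β + Σ(xᵢ−μ)²/2).
Posterior: Inv-Gamma(2.03 + 12/2, 7.62 + 60.311/2) = Inv-Gamma(8.03, 37.7755).
E[σ²|data] = β/(α−1) = 37.7755/7.03 = 5.3735.

5.3735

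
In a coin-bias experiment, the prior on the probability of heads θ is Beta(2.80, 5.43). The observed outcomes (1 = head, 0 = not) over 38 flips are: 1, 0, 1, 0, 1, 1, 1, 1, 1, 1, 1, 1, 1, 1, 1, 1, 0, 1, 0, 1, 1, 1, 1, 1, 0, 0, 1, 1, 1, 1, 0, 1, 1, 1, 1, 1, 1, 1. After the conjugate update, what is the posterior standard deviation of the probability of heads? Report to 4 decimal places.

0.0645

The Beta prior is conjugate to a Binomial/Bernoulli likelihood; the update adds successes to α and failures to β.
Posterior: Beta(α+k, β+n−k) = Beta(2.80+31, 5.43+7) = Beta(33.80, 12.43).
Var = αβ/((α+β)²(α+β+1)) = 33.80·12.43/(46.23²·47.23) = 0.00416219; SD = √0.00416219 = 0.0645.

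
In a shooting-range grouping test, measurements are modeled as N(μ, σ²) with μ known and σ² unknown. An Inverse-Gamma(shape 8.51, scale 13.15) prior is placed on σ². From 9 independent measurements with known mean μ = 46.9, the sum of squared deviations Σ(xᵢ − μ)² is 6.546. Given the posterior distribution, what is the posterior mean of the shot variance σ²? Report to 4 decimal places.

1.3674

With known mean μ and an Inverse-Gamma(α, β) prior on σ², the Normal likelihood is conjugate: posterior is Inv-Gamma(α + n/2, β + Σ(xᵢ−μ)²/2).
Posterior: Inv-Gamma(8.51 + 9/2, 13.15 + 6.546/2) = Inv-Gamma(13.01, 16.4230).
E[σ²|data] = β/(α−1) = 16.4230/12.01 = 1.3674.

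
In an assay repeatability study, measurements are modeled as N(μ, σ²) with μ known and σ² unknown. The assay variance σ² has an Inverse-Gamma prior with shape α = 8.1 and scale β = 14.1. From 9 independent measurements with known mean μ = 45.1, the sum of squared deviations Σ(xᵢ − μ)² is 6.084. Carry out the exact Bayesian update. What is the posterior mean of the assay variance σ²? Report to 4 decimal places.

1.4778

With known mean μ and an Inverse-Gamma(α, β) prior on σ², the Normal likelihood is conjugate: posterior is Inv-Gamma(α + n/2, β + Σ(xᵢ−μ)²/2).
Posterior: Inv-Gamma(8.1 + 9/2, 14.1 + 6.084/2) = Inv-Gamma(12.60, 17.1420).
E[σ²|data] = β/(α−1) = 17.1420/11.60 = 1.4778.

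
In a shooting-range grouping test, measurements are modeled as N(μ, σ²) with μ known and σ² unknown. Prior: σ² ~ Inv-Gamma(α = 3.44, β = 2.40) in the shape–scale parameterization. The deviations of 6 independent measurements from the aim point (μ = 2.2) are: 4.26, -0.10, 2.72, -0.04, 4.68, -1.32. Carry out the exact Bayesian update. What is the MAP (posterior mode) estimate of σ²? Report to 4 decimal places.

3.6292

With known mean μ and an Inverse-Gamma(α, β) prior on σ², the Normal likelihood is conjugate: posterior is Inv-Gamma(α + n/2, β + Σ(xᵢ−μ)²/2).
Σ(xᵢ−μ)² = (4.26)² + (-0.10)² + (2.72)² + (-0.04)² + (4.68)² + (-1.32)² = 49.2024.
Posterior: Inv-Gamma(3.44 + 6/2, 2.40 + 49.2024/2) = Inv-Gamma(6.44, 27.00120).
Mode = β/(α+1) = 27.00120/7.44 = 3.6292.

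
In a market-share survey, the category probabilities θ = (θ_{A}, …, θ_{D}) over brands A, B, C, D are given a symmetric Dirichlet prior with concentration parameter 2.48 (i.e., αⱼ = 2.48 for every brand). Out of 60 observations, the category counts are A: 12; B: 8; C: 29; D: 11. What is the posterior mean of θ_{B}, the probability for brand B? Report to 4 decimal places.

The Dirichlet prior is conjugate to the Multinomial likelihood: each posterior αⱼ = prior αⱼ + observed count nⱼ.
Posterior concentration: (14.48, 10.48, 31.48, 13.48), total = 69.92.
E[θ_{B}|data] = α_{B}/Σα = 10.48/69.92 = 0.1499.

0.1499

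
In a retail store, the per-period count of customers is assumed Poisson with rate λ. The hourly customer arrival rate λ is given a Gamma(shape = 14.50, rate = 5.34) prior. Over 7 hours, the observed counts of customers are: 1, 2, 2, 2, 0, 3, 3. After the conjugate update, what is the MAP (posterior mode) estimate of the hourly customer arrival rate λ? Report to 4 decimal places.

With a Gamma(shape α, rate β) prior, the Poisson likelihood is conjugate: the posterior is Gamma(α + ΣXᵢ, β + n).
Sum of counts S = 13 over n = 7 hours.
Posterior: Gamma(α+S, β+n) = Gamma(14.50+13, 5.34+7) = Gamma(27.50, 12.34).
Mode of Gamma(α,β) for α≥1 is (α−1)/β = 26.50/12.34 = 2.1475.

2.1475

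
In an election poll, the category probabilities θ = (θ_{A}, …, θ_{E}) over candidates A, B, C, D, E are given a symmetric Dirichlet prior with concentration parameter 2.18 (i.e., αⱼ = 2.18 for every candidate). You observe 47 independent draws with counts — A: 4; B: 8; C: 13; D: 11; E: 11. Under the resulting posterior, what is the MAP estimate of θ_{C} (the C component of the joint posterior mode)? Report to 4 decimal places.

The Dirichlet prior is conjugate to the Multinomial likelihood: each posterior αⱼ = prior αⱼ + observed count nⱼ.
Posterior concentration: (6.18, 10.18, 15.18, 13.18, 13.18), total = 57.90.
Joint mode component: (α_{C}−1)/(Σα−K) = 14.18/52.90 = 0.2681.

0.2681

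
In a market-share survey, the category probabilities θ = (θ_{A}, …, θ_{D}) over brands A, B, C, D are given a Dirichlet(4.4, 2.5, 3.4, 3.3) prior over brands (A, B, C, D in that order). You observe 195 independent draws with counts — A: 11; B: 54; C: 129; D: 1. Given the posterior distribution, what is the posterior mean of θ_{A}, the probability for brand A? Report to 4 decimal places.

The Dirichlet prior is conjugate to the Multinomial likelihood: each posterior αⱼ = prior αⱼ + observed count nⱼ.
Posterior concentration: (15.4, 56.5, 132.4, 4.3), total = 208.6.
E[θ_{A}|data] = α_{A}/Σα = 15.4/208.6 = 0.0738.

0.0738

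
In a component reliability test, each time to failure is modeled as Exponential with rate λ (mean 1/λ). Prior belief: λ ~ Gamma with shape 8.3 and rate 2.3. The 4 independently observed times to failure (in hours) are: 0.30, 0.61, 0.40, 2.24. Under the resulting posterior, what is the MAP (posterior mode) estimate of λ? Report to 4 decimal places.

With a Gamma(shape α, rate β) prior on the exponential rate λ, the posterior after n observations with total T = Σxᵢ is Gamma(α+n, β+T).
Sum of observations T = 3.55 hours; n = 4.
Posterior: Gamma(8.3+4, 2.3+3.55) = Gamma(12.3, 5.85).
Mode = (α−1)/β = 1.9316.

1.9316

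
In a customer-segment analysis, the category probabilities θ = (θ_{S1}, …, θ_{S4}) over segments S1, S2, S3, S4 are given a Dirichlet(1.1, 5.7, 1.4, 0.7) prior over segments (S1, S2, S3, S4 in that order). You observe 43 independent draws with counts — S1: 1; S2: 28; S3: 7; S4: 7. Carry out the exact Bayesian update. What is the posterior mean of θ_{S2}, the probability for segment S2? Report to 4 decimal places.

0.6493

The Dirichlet prior is conjugate to the Multinomial likelihood: each posterior αⱼ = prior αⱼ + observed count nⱼ.
Posterior concentration: (2.1, 33.7, 8.4, 7.7), total = 51.9.
E[θ_{S2}|data] = α_{S2}/Σα = 33.7/51.9 = 0.6493.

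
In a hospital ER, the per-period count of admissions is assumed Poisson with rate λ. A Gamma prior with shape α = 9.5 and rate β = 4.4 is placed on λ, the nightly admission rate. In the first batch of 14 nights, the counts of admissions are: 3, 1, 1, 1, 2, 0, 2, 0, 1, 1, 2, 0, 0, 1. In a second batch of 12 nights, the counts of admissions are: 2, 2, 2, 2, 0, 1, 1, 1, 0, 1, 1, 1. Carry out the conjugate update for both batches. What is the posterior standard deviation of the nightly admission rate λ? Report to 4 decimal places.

With a Gamma(shape α, rate β) prior, the Poisson likelihood is conjugate: the posterior is Gamma(α + ΣXᵢ, β + n).
Batch 1: sum of counts S = 15 over n = 14 nights.
After batch 1: Gamma(α+S, β+n) = Gamma(9.5+15, 4.4+14) = Gamma(24.5, 18.4).
Batch 2: sum of counts S = 14 over n = 12 nights.
After batch 2: Gamma(α+S, β+n) = Gamma(24.5+14, 18.4+12) = Gamma(38.5, 30.4).
SD = √α/β = √38.5/30.4 = 0.2041.

0.2041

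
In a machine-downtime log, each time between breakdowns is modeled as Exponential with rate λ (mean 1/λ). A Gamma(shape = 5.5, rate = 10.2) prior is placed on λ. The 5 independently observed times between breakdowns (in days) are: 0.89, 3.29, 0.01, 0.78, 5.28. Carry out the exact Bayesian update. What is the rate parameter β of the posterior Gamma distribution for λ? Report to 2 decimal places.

20.45

With a Gamma(shape α, rate β) prior on the exponential rate λ, the posterior after n observations with total T = Σxᵢ is Gamma(α+n, β+T).
Sum of observations T = 10.25 days; n = 5.
Posterior: Gamma(5.5+5, 10.2+10.25) = Gamma(10.5, 20.45).
Posterior β = 20.45.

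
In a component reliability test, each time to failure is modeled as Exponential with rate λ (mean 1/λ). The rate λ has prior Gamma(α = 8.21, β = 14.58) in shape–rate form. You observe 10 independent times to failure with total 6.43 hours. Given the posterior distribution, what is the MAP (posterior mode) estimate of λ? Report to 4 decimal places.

With a Gamma(shape α, rate β) prior on the exponential rate λ, the posterior after n observations with total T = Σxᵢ is Gamma(α+n, β+T).
Posterior: Gamma(8.21+10, 14.58+6.43) = Gamma(18.21, 21.01).
Mode = (α−1)/β = 0.8191.

0.8191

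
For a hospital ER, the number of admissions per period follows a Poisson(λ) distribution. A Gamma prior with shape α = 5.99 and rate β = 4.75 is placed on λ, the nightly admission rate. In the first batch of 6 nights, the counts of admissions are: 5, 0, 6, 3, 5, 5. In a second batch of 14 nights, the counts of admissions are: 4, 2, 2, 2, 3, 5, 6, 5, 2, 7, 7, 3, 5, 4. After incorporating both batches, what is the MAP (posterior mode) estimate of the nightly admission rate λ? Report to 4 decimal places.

With a Gamma(shape α, rate β) prior, the Poisson likelihood is conjugate: the posterior is Gamma(α + ΣXᵢ, β + n).
Batch 1: sum of counts S = 24 over n = 6 nights.
After batch 1: Gamma(α+S, β+n) = Gamma(5.99+24, 4.75+6) = Gamma(29.99, 10.75).
Batch 2: sum of counts S = 57 over n = 14 nights.
After batch 2: Gamma(α+S, β+n) = Gamma(29.99+57, 10.75+14) = Gamma(86.99, 24.75).
Mode of Gamma(α,β) for α≥1 is (α−1)/β = 85.99/24.75 = 3.4743.

3.4743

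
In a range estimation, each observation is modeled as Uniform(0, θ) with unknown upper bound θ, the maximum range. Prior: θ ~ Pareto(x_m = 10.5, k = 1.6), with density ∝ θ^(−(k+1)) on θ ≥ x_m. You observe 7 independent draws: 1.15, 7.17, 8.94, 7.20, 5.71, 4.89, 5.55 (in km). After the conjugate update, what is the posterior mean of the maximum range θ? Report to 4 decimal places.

A Pareto(scale x_m, shape k) prior on the upper bound θ of Uniform(0, θ) is conjugate: posterior is Pareto(max(x_m, max xᵢ), k + n).
Sample maximum = 8.94; prior scale x_m = 10.5 → posterior scale = max = 10.50.
Posterior shape = 1.6 + 7 = 8.6.
E[θ|data] = k·x_m/(k−1) = 8.6·10.50/7.6 = 11.8816.

11.8816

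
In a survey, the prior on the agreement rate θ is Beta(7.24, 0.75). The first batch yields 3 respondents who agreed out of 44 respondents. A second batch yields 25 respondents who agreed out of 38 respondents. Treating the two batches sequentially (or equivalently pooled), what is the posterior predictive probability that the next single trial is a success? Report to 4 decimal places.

The Beta prior is conjugate to a Binomial/Bernoulli likelihood; the update adds successes to α and failures to β.
After batch 1: Beta(7.24+3, 0.75+41) = Beta(10.24, 41.75).
After batch 2: Beta(10.24+25, 41.75+13) = Beta(35.24, 54.75).
For a single future Bernoulli trial, P(success | data) = α/(α+β) = 0.3916.

0.3916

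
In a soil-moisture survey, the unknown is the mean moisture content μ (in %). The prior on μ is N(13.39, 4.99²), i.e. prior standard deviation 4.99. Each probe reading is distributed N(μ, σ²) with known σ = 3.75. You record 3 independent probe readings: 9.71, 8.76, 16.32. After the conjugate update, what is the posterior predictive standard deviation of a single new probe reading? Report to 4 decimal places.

4.2435

For Normal data with known variance σ², a Normal(μ₀, σ₀²) prior on μ is conjugate. Posterior precision = 1/σ₀² + n/σ²; posterior mean is the precision-weighted average of μ₀ and x̄.
σ₀² = 4.99² = 24.9001, σ² = 3.75² = 14.0625; σ² + n·σ₀² = 14.0625 + 3·24.9001 = 88.7628.
Posterior precision = 1/σ₀² + n/σ² = 1/24.9001 + 3/14.0625 = (σ² + n·σ₀²)/(σ₀²σ²) = 88.7628/(24.9001·14.0625); posterior variance σₙ² = σ₀²σ²/(σ² + n·σ₀²) = 24.9001·14.0625/88.7628 = 3.944869.
Predictive variance for one new observation = σₙ² + σ² = 24.9001·14.0625/88.7628 + 14.0625 = σ²·(σ₀² + 88.7628)/88.7628 = 14.0625·113.6629/88.7628 = 18.007369; SD = √(14.0625·113.6629/88.7628) = 4.2435.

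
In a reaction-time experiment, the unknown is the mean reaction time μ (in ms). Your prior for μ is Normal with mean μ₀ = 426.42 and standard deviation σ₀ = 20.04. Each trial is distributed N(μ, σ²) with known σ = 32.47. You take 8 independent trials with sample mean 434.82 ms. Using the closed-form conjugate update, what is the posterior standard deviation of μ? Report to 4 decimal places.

9.9612

For Normal data with known variance σ², a Normal(μ₀, σ₀²) prior on μ is conjugate. Posterior precision = 1/σ₀² + n/σ²; posterior mean is the precision-weighted average of μ₀ and x̄.
σ₀² = 20.04² = 401.6016, σ² = 32.47² = 1054.3009; σ² + n·σ₀² = 1054.3009 + 8·401.6016 = 4267.1137.
Posterior precision = 1/σ₀² + n/σ² = 1/401.6016 + 8/1054.3009 = (σ² + n·σ₀²)/(σ₀²σ²) = 4267.1137/(401.6016·1054.3009); posterior variance σₙ² = σ₀²σ²/(σ² + n·σ₀²) = 401.6016·1054.3009/4267.1137 = 99.226071.
Posterior SD = √σₙ² = √(401.6016·1054.3009/4267.1137) = 9.9612.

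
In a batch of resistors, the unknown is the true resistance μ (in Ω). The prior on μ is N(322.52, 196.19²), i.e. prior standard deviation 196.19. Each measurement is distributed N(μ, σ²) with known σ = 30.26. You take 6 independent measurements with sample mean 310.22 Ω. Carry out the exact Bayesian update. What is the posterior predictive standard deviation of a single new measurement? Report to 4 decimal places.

For Normal data with known variance σ², a Normal(μ₀, σ₀²) prior on μ is conjugate. Posterior precision = 1/σ₀² + n/σ²; posterior mean is the precision-weighted average of μ₀ and x̄.
σ₀² = 196.19² = 38490.5161, σ² = 30.26² = 915.6676; σ² + n·σ₀² = 915.6676 + 6·38490.5161 = 231858.7642.
Posterior precision = 1/σ₀² + n/σ² = 1/38490.5161 + 6/915.6676 = (σ² + n·σ₀²)/(σ₀²σ²) = 231858.7642/(38490.5161·915.6676); posterior variance σₙ² = σ₀²σ²/(σ² + n·σ₀²) = 38490.5161·915.6676/231858.7642 = 152.008567.
Predictive variance for one new observation = σₙ² + σ² = 38490.5161·915.6676/231858.7642 + 915.6676 = σ²·(σ₀² + 231858.7642)/231858.7642 = 915.6676·270349.2803/231858.7642 = 1067.676167; SD = √(915.6676·270349.2803/231858.7642) = 32.6753.

32.6753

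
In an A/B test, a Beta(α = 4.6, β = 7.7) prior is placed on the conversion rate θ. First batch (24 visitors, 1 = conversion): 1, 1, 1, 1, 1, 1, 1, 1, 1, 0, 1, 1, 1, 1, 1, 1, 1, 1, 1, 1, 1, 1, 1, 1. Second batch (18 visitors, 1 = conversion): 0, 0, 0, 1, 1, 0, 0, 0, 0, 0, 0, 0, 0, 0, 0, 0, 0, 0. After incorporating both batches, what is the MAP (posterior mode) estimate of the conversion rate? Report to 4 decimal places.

0.5468

The Beta prior is conjugate to a Binomial/Bernoulli likelihood; the update adds successes to α and failures to β.
After batch 1: Beta(4.6+23, 7.7+1) = Beta(27.6, 8.7).
After batch 2: Beta(27.6+2, 8.7+16) = Beta(29.6, 24.7).
Mode of Beta(a,b) for a,b>1 is (a−1)/(a+b−2) = 28.6/52.3 = 0.5468.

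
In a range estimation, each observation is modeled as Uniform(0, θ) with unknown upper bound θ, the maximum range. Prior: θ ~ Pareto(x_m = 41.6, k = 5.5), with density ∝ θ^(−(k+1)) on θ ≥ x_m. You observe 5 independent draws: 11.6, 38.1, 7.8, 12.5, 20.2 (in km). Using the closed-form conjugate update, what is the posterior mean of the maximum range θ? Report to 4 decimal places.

A Pareto(scale x_m, shape k) prior on the upper bound θ of Uniform(0, θ) is conjugate: posterior is Pareto(max(x_m, max xᵢ), k + n).
Sample maximum = 38.1; prior scale x_m = 41.6 → posterior scale = max = 41.6.
Posterior shape = 5.5 + 5 = 10.5.
E[θ|data] = k·x_m/(k−1) = 10.5·41.6/9.5 = 45.9789.

45.9789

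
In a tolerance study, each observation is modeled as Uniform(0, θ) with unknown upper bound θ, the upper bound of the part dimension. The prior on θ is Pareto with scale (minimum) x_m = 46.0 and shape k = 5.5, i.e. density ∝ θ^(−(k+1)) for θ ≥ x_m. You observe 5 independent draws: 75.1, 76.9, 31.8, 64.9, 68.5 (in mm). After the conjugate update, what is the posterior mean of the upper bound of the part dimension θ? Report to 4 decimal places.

A Pareto(scale x_m, shape k) prior on the upper bound θ of Uniform(0, θ) is conjugate: posterior is Pareto(max(x_m, max xᵢ), k + n).
Sample maximum = 76.9; prior scale x_m = 46.0 → posterior scale = max = 76.9.
Posterior shape = 5.5 + 5 = 10.5.
E[θ|data] = k·x_m/(k−1) = 10.5·76.9/9.5 = 84.9947.

84.9947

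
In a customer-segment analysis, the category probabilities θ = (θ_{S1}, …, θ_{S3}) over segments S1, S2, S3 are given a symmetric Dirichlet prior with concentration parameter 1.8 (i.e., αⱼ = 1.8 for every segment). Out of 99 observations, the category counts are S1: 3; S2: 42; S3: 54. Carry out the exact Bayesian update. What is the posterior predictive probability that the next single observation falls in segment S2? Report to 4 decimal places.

0.4195

The Dirichlet prior is conjugate to the Multinomial likelihood: each posterior αⱼ = prior αⱼ + observed count nⱼ.
Posterior concentration: (4.8, 43.8, 55.8), total = 104.4.
P(next = S2 | data) = α_{S2}/Σα = 0.4195.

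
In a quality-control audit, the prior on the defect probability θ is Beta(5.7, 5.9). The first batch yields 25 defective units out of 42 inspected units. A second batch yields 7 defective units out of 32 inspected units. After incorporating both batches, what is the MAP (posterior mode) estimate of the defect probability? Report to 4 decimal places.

0.4390

The Beta prior is conjugate to a Binomial/Bernoulli likelihood; the update adds successes to α and failures to β.
After batch 1: Beta(5.7+25, 5.9+17) = Beta(30.7, 22.9).
After batch 2: Beta(30.7+7, 22.9+25) = Beta(37.7, 47.9).
Mode of Beta(a,b) for a,b>1 is (a−1)/(a+b−2) = 36.7/83.6 = 0.4390.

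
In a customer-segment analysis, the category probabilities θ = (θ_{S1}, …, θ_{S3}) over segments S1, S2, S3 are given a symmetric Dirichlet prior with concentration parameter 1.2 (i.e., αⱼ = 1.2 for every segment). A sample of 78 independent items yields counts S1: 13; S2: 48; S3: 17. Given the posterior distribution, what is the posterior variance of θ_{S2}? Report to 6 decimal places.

The Dirichlet prior is conjugate to the Multinomial likelihood: each posterior αⱼ = prior αⱼ + observed count nⱼ.
Posterior concentration: (14.2, 49.2, 18.2), total = 81.6.
Var[θ_j] = α_j(Σα−α_j)/((Σα)²(Σα+1)) = 49.2·32.4/(81.6²·82.6) = 0.002898.

0.002898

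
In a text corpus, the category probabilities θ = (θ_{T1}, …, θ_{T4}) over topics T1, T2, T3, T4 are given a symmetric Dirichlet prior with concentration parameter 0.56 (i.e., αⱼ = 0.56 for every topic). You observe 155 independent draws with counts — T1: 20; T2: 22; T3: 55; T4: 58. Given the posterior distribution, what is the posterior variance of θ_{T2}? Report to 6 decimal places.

0.000777

The Dirichlet prior is conjugate to the Multinomial likelihood: each posterior αⱼ = prior αⱼ + observed count nⱼ.
Posterior concentration: (20.56, 22.56, 55.56, 58.56), total = 157.24.
Var[θ_j] = α_j(Σα−α_j)/((Σα)²(Σα+1)) = 22.56·134.68/(157.24²·158.24) = 0.000777.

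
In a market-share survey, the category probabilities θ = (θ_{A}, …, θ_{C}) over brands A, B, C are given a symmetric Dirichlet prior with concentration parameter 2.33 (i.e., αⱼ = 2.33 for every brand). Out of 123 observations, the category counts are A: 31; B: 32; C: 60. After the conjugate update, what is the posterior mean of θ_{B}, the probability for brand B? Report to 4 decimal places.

The Dirichlet prior is conjugate to the Multinomial likelihood: each posterior αⱼ = prior αⱼ + observed count nⱼ.
Posterior concentration: (33.33, 34.33, 62.33), total = 129.99.
E[θ_{B}|data] = α_{B}/Σα = 34.33/129.99 = 0.2641.

0.2641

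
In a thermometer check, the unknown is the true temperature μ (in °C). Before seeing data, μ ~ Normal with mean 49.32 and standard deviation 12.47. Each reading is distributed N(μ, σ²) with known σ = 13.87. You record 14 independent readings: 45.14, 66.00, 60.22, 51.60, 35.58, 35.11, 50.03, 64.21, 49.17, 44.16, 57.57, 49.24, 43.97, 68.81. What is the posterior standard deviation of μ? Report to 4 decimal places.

For Normal data with known variance σ², a Normal(μ₀, σ₀²) prior on μ is conjugate. Posterior precision = 1/σ₀² + n/σ²; posterior mean is the precision-weighted average of μ₀ and x̄.
σ₀² = 12.47² = 155.5009, σ² = 13.87² = 192.3769; σ² + n·σ₀² = 192.3769 + 14·155.5009 = 2369.3895.
Posterior precision = 1/σ₀² + n/σ² = 1/155.5009 + 14/192.3769 = (σ² + n·σ₀²)/(σ₀²σ²) = 2369.3895/(155.5009·192.3769); posterior variance σₙ² = σ₀²σ²/(σ² + n·σ₀²) = 155.5009·192.3769/2369.3895 = 12.625523.
Posterior SD = √σₙ² = √(155.5009·192.3769/2369.3895) = 3.5532.

3.5532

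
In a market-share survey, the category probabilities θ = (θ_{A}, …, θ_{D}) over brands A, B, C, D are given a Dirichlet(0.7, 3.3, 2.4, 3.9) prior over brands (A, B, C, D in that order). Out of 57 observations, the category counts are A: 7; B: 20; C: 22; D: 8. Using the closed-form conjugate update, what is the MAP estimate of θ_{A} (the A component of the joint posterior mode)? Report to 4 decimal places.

The Dirichlet prior is conjugate to the Multinomial likelihood: each posterior αⱼ = prior αⱼ + observed count nⱼ.
Posterior concentration: (7.7, 23.3, 24.4, 11.9), total = 67.3.
Joint mode component: (α_{A}−1)/(Σα−K) = 6.7/63.3 = 0.1058.

0.1058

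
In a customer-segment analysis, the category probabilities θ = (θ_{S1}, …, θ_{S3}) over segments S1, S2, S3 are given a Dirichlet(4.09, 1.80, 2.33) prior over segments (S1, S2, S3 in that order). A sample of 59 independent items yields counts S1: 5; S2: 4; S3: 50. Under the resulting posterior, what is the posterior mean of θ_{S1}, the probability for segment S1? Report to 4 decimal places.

The Dirichlet prior is conjugate to the Multinomial likelihood: each posterior αⱼ = prior αⱼ + observed count nⱼ.
Posterior concentration: (9.09, 5.80, 52.33), total = 67.22.
E[θ_{S1}|data] = α_{S1}/Σα = 9.09/67.22 = 0.1352.

0.1352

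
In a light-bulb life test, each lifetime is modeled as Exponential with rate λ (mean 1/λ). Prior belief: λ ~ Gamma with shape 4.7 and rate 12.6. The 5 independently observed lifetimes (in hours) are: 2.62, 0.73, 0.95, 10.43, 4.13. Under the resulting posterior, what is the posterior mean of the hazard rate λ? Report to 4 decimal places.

0.3083

With a Gamma(shape α, rate β) prior on the exponential rate λ, the posterior after n observations with total T = Σxᵢ is Gamma(α+n, β+T).
Sum of observations T = 18.86 hours; n = 5.
Posterior: Gamma(4.7+5, 12.6+18.86) = Gamma(9.7, 31.46).
Posterior mean of λ = α/β = 9.7/31.46 = 0.3083.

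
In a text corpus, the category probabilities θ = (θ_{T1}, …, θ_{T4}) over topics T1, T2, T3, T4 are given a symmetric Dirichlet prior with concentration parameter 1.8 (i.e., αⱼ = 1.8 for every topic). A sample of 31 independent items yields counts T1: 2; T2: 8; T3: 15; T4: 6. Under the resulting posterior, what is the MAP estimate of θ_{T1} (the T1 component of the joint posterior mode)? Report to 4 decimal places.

The Dirichlet prior is conjugate to the Multinomial likelihood: each posterior αⱼ = prior αⱼ + observed count nⱼ.
Posterior concentration: (3.8, 9.8, 16.8, 7.8), total = 38.2.
Joint mode component: (α_{T1}−1)/(Σα−K) = 2.8/34.2 = 0.0819.

0.0819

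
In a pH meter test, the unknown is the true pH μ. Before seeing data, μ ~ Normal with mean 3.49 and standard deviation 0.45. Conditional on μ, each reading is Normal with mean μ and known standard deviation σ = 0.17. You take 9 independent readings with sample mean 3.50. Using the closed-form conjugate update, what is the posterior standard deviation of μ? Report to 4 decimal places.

For Normal data with known variance σ², a Normal(μ₀, σ₀²) prior on μ is conjugate. Posterior precision = 1/σ₀² + n/σ²; posterior mean is the precision-weighted average of μ₀ and x̄.
σ₀² = 0.45² = 0.2025, σ² = 0.17² = 0.0289; σ² + n·σ₀² = 0.0289 + 9·0.2025 = 1.8514.
Posterior precision = 1/σ₀² + n/σ² = 1/0.2025 + 9/0.0289 = (σ² + n·σ₀²)/(σ₀²σ²) = 1.8514/(0.2025·0.0289); posterior variance σₙ² = σ₀²σ²/(σ² + n·σ₀²) = 0.2025·0.0289/1.8514 = 0.003161.
Posterior SD = √σₙ² = √(0.2025·0.0289/1.8514) = 0.0562.

0.0562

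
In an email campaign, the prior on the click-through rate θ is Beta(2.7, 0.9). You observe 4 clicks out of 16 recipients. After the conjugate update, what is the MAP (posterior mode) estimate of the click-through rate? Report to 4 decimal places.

The Beta prior is conjugate to a Binomial/Bernoulli likelihood; the update adds successes to α and failures to β.
Posterior: Beta(α+k, β+n−k) = Beta(2.7+4, 0.9+12) = Beta(6.7, 12.9).
Mode of Beta(a,b) for a,b>1 is (a−1)/(a+b−2) = 5.7/17.6 = 0.3239.

0.3239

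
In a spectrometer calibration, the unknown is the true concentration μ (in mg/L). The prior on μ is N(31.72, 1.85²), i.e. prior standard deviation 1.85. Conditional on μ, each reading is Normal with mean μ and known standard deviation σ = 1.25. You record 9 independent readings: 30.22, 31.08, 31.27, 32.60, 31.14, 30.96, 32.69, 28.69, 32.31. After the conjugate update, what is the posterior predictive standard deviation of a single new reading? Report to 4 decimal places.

For Normal data with known variance σ², a Normal(μ₀, σ₀²) prior on μ is conjugate. Posterior precision = 1/σ₀² + n/σ²; posterior mean is the precision-weighted average of μ₀ and x̄.
σ₀² = 1.85² = 3.4225, σ² = 1.25² = 1.5625; σ² + n·σ₀² = 1.5625 + 9·3.4225 = 32.365.
Posterior precision = 1/σ₀² + n/σ² = 1/3.4225 + 9/1.5625 = (σ² + n·σ₀²)/(σ₀²σ²) = 32.365/(3.4225·1.5625); posterior variance σₙ² = σ₀²σ²/(σ² + n·σ₀²) = 3.4225·1.5625/32.365 = 0.165230.
Predictive variance for one new observation = σₙ² + σ² = 3.4225·1.5625/32.365 + 1.5625 = σ²·(σ₀² + 32.365)/32.365 = 1.5625·35.7875/32.365 = 1.727730; SD = √(1.5625·35.7875/32.365) = 1.3144.

1.3144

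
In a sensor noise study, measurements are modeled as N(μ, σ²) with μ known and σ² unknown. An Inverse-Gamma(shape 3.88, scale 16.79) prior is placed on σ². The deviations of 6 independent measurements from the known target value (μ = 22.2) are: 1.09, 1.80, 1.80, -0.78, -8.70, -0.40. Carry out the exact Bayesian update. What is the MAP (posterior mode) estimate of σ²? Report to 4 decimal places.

7.4687

With known mean μ and an Inverse-Gamma(α, β) prior on σ², the Normal likelihood is conjugate: posterior is Inv-Gamma(α + n/2, β + Σ(xᵢ−μ)²/2).
Σ(xᵢ−μ)² = (1.09)² + (1.80)² + (1.80)² + (-0.78)² + (-8.70)² + (-0.40)² = 84.1265.
Posterior: Inv-Gamma(3.88 + 6/2, 16.79 + 84.1265/2) = Inv-Gamma(6.88, 58.85325).
Mode = β/(α+1) = 58.85325/7.88 = 7.4687.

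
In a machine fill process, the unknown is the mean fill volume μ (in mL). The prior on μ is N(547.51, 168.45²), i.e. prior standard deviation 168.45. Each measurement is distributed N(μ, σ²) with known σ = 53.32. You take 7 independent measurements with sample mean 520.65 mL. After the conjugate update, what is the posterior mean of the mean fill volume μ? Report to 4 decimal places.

521.0290

For Normal data with known variance σ², a Normal(μ₀, σ₀²) prior on μ is conjugate. Posterior precision = 1/σ₀² + n/σ²; posterior mean is the precision-weighted average of μ₀ and x̄.
n·x̄ = 7·520.65 = 3644.55.
σ₀² = 168.45² = 28375.4025, σ² = 53.32² = 2843.0224; σ² + n·σ₀² = 2843.0224 + 7·28375.4025 = 201470.8399.
Posterior mean = (μ₀/σ₀² + n·x̄/σ²)/(1/σ₀² + n/σ²) = (σ²·μ₀ + σ₀²·n·x̄)/(σ² + n·σ₀²) = (2843.0224·547.51 + 28375.4025·3644.55)/201470.8399 = 104972156.375599/201470.8399 = 521.0290.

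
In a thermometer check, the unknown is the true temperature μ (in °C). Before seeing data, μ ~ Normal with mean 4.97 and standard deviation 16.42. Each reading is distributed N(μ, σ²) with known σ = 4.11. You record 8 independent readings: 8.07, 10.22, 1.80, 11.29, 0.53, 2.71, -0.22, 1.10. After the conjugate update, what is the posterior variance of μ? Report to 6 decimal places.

For Normal data with known variance σ², a Normal(μ₀, σ₀²) prior on μ is conjugate. Posterior precision = 1/σ₀² + n/σ²; posterior mean is the precision-weighted average of μ₀ and x̄.
σ₀² = 16.42² = 269.6164, σ² = 4.11² = 16.8921; σ² + n·σ₀² = 16.8921 + 8·269.6164 = 2173.8233.
Posterior precision = 1/σ₀² + n/σ² = 1/269.6164 + 8/16.8921 = (σ² + n·σ₀²)/(σ₀²σ²) = 2173.8233/(269.6164·16.8921); posterior variance σₙ² = σ₀²σ²/(σ² + n·σ₀²) = 269.6164·16.8921/2173.8233 = 2.095105.

2.095105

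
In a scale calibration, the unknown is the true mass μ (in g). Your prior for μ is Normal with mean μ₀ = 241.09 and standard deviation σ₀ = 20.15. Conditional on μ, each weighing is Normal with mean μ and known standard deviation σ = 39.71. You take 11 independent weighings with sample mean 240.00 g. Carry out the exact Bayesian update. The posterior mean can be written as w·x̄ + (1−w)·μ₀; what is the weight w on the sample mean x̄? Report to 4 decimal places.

0.7391

For Normal data with known variance σ², a Normal(μ₀, σ₀²) prior on μ is conjugate. Posterior precision = 1/σ₀² + n/σ²; posterior mean is the precision-weighted average of μ₀ and x̄.
σ₀² = 20.15² = 406.0225, σ² = 39.71² = 1576.8841. Prior precision 1/σ₀² = 1/406.0225; data precision n/σ² = 11/1576.8841.
w = (n/σ²)/(1/σ₀² + n/σ²) = n·σ₀²/(σ² + n·σ₀²) = 11·406.0225/(1576.8841 + 11·406.0225) = 4466.2475/6043.1316 = 0.7391.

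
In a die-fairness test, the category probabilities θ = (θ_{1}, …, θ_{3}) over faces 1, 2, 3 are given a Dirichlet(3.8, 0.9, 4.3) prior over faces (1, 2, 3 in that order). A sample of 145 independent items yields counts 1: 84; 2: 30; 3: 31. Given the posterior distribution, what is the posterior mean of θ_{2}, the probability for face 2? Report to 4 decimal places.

0.2006

The Dirichlet prior is conjugate to the Multinomial likelihood: each posterior αⱼ = prior αⱼ + observed count nⱼ.
Posterior concentration: (87.8, 30.9, 35.3), total = 154.0.
E[θ_{2}|data] = α_{2}/Σα = 30.9/154.0 = 0.2006.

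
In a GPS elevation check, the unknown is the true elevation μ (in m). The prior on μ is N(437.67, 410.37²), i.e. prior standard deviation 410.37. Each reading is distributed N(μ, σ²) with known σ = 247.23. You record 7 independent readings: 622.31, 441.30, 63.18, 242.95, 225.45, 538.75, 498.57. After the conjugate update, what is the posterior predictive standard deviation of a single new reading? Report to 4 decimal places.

For Normal data with known variance σ², a Normal(μ₀, σ₀²) prior on μ is conjugate. Posterior precision = 1/σ₀² + n/σ²; posterior mean is the precision-weighted average of μ₀ and x̄.
σ₀² = 410.37² = 168403.5369, σ² = 247.23² = 61122.6729; σ² + n·σ₀² = 61122.6729 + 7·168403.5369 = 1239947.4312.
Posterior precision = 1/σ₀² + n/σ² = 1/168403.5369 + 7/61122.6729 = (σ² + n·σ₀²)/(σ₀²σ²) = 1239947.4312/(168403.5369·61122.6729); posterior variance σₙ² = σ₀²σ²/(σ² + n·σ₀²) = 168403.5369·61122.6729/1239947.4312 = 8301.379593.
Predictive variance for one new observation = σₙ² + σ² = 168403.5369·61122.6729/1239947.4312 + 61122.6729 = σ²·(σ₀² + 1239947.4312)/1239947.4312 = 61122.6729·1408350.9681/1239947.4312 = 69424.052493; SD = √(61122.6729·1408350.9681/1239947.4312) = 263.4844.

263.4844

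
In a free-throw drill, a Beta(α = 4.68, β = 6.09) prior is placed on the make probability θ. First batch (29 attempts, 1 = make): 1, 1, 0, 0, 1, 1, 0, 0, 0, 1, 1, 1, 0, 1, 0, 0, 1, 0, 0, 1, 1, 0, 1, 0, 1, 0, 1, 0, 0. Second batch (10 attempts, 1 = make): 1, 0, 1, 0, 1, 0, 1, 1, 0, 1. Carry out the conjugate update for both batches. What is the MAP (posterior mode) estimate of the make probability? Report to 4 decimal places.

The Beta prior is conjugate to a Binomial/Bernoulli likelihood; the update adds successes to α and failures to β.
After batch 1: Beta(4.68+14, 6.09+15) = Beta(18.68, 21.09).
After batch 2: Beta(18.68+6, 21.09+4) = Beta(24.68, 25.09).
Mode of Beta(a,b) for a,b>1 is (a−1)/(a+b−2) = 23.68/47.77 = 0.4957.

0.4957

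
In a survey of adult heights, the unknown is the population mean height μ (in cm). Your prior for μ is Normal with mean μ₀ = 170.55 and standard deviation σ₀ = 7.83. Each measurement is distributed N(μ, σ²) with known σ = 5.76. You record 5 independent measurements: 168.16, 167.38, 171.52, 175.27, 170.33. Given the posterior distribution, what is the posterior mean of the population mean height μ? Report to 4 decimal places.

For Normal data with known variance σ², a Normal(μ₀, σ₀²) prior on μ is conjugate. Posterior precision = 1/σ₀² + n/σ²; posterior mean is the precision-weighted average of μ₀ and x̄.
Σxᵢ = 168.16 + 167.38 + 171.52 + 175.27 + 170.33 = 852.66, so n·x̄ = 852.66.
σ₀² = 7.83² = 61.3089, σ² = 5.76² = 33.1776; σ² + n·σ₀² = 33.1776 + 5·61.3089 = 339.7221.
Posterior mean = (μ₀/σ₀² + n·x̄/σ²)/(1/σ₀² + n/σ²) = (σ²·μ₀ + σ₀²·n·x̄)/(σ² + n·σ₀²) = (33.1776·170.55 + 61.3089·852.66)/339.7221 = 57934.086354/339.7221 = 170.5338.

170.5338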